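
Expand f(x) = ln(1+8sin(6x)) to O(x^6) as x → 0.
48*x - 1152*x**2 + 36576*x**3 - 1313280*x**4 + 50297760*x**5 + O(x**6)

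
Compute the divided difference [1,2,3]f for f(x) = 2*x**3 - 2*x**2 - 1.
10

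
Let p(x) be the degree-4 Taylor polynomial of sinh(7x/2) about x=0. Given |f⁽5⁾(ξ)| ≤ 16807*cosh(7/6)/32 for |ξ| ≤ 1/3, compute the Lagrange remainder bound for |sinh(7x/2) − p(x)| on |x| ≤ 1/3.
16807*cosh(7/6)/933120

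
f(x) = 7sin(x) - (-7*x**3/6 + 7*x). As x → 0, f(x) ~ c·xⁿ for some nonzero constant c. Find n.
5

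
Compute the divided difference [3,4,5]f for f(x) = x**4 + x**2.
98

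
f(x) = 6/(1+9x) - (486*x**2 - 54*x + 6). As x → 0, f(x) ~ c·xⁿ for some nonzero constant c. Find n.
3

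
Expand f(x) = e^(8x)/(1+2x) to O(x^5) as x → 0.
1 + 6*x + 20*x**2 + 136*x**3/3 + 80*x**4 + O(x**5)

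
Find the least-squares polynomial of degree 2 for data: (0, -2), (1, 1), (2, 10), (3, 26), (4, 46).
-15/7 + (27/70)x + (41/14)x²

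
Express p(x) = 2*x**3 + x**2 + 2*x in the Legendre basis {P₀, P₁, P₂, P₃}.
(1/3)P₀ + (16/5)P₁ + (2/3)P₂ + (4/5)P₃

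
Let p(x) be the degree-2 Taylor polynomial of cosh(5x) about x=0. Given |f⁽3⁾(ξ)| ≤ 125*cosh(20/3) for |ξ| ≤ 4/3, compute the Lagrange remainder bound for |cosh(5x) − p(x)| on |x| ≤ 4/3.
4000*cosh(20/3)/81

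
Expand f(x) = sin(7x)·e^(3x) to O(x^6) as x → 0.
7*x + 21*x**2 - 77*x**3/3 - 140*x**4 - 2807*x**5/30 + O(x**6)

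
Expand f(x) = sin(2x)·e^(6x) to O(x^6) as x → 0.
2*x + 12*x**2 + 104*x**3/3 + 64*x**4 + 1264*x**5/15 + O(x**6)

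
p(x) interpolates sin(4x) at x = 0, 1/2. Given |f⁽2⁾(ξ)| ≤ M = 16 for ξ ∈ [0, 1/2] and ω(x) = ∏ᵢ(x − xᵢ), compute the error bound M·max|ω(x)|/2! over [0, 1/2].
1/2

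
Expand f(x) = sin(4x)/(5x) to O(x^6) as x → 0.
4/5 - 32*x**2/15 + 128*x**4/75 + O(x**6)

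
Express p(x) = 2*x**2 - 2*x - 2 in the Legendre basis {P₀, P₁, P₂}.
(-4/3)P₀ + (-2)P₁ + (4/3)P₂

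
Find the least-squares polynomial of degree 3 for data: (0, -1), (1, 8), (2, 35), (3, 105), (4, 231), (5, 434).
-7/9 + (692/189)x + (151/126)x² + (167/54)x³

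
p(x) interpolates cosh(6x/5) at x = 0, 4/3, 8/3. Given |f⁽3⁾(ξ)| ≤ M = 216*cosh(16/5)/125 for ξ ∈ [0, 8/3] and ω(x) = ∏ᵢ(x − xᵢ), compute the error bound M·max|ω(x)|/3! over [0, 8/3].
512*sqrt(3)*cosh(16/5)/3375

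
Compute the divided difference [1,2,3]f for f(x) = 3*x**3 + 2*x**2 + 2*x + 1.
20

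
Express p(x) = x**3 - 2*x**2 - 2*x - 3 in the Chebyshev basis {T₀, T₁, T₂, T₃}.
(-4)T₀ + (-5/4)T₁ - T₂ + (1/4)T₃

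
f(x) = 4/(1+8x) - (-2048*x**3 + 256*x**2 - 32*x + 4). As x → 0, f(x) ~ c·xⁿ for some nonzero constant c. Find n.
4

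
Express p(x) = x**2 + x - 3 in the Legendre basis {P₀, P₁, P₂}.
(-8/3)P₀ + P₁ + (2/3)P₂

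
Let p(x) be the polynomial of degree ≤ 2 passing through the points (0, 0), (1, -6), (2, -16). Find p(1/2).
-5/2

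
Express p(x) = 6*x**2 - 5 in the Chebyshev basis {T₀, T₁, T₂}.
(-2)T₀ + (3)T₂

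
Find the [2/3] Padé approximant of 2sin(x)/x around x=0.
(2 - 7*x**2/30)/(x**2/20 + 1)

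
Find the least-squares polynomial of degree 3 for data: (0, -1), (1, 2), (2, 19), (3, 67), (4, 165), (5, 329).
-62/63 + (358/189)x + (-467/252)x² + (317/108)x³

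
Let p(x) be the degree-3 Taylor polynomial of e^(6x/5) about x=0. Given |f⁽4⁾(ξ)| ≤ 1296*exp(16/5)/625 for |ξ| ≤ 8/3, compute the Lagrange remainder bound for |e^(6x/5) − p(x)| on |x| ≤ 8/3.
8192*exp(16/5)/1875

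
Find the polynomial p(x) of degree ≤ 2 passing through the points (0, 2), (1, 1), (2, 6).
3*x**2 - 4*x + 2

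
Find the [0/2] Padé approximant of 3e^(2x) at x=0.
3/(2*x**2 - 2*x + 1)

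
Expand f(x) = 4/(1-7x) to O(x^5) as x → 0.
4 + 28*x + 196*x**2 + 1372*x**3 + 9604*x**4 + O(x**5)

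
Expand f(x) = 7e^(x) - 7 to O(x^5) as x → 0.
7*x + 7*x**2/2 + 7*x**3/6 + 7*x**4/24 + O(x**5)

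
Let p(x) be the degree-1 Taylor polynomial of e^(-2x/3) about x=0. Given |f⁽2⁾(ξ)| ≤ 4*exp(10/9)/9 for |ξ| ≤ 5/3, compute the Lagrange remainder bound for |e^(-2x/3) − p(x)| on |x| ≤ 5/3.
50*exp(10/9)/81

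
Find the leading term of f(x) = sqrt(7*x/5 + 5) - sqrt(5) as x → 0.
7*sqrt(5)*x/50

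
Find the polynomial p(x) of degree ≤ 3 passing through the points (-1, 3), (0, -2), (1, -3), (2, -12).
-2*x**3 + 2*x**2 - x - 2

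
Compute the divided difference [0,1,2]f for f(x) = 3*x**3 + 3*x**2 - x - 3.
12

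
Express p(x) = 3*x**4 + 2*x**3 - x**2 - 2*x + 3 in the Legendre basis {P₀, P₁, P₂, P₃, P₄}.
(49/15)P₀ + (-4/5)P₁ + (22/21)P₂ + (4/5)P₃ + (24/35)P₄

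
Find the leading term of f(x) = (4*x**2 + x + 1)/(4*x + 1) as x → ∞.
x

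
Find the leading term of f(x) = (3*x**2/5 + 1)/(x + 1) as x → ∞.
3*x/5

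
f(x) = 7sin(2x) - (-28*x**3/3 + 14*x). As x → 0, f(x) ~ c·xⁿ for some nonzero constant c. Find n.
5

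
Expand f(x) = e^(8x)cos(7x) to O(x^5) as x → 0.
1 + 8*x + 15*x**2/2 - 332*x**3/3 - 12319*x**4/24 + O(x**5)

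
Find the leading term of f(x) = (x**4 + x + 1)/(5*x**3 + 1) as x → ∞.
x/5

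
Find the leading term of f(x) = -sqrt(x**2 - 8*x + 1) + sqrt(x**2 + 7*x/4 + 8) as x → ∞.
39/8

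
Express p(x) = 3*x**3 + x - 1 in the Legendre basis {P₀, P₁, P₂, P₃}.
-P₀ + (14/5)P₁ + (6/5)P₃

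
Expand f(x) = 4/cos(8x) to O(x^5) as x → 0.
4 + 128*x**2 + 10240*x**4/3 + O(x**5)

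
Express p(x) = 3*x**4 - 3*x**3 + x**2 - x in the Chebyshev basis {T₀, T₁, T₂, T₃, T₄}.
(13/8)T₀ + (-13/4)T₁ + (2)T₂ + (-3/4)T₃ + (3/8)T₄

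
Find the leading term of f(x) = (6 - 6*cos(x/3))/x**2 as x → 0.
1/3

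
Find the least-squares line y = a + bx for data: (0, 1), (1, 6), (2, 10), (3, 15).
a = 11/10, b = 23/5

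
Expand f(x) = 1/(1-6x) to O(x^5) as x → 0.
1 + 6*x + 36*x**2 + 216*x**3 + 1296*x**4 + O(x**5)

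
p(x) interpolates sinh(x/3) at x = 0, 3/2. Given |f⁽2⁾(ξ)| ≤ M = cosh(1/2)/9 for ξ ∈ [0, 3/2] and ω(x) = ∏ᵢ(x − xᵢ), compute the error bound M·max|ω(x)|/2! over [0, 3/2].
cosh(1/2)/32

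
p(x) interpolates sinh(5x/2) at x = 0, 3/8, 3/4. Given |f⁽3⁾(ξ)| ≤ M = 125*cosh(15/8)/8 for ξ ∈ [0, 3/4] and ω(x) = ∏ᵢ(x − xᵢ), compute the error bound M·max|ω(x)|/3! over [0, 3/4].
125*sqrt(3)*cosh(15/8)/4096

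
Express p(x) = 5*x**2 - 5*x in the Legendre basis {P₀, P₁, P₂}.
(5/3)P₀ + (-5)P₁ + (10/3)P₂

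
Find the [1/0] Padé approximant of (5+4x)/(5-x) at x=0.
x + 1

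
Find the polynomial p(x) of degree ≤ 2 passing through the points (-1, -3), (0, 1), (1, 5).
4*x + 1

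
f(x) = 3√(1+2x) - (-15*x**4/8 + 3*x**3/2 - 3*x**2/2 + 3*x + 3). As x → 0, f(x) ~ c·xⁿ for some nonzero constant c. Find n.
5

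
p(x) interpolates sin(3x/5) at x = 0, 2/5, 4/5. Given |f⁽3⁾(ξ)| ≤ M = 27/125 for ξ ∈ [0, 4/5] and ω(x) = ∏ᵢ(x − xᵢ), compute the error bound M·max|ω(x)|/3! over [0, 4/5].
8*sqrt(3)/15625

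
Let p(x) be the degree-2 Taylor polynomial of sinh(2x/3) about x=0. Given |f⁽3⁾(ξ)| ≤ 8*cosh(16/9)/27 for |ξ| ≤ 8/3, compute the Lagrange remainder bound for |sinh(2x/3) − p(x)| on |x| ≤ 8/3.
2048*cosh(16/9)/2187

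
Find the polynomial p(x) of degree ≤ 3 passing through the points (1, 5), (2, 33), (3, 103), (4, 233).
3*x**3 + 3*x**2 - 2*x + 1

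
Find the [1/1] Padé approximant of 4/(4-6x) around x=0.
1/(1 - 3*x/2)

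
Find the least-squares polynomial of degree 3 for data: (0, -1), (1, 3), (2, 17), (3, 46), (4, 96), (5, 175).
-139/126 + (1465/756)x + (179/126)x² + (113/108)x³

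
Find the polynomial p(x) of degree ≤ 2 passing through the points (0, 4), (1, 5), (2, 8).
x**2 + 4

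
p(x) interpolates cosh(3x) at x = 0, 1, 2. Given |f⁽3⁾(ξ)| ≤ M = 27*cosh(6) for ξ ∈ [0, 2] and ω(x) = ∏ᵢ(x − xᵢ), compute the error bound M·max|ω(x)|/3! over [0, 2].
sqrt(3)*cosh(6)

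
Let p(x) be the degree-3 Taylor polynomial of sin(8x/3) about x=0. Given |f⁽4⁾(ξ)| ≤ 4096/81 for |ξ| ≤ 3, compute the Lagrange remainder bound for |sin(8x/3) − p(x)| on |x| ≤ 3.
512/3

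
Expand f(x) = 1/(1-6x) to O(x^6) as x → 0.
1 + 6*x + 36*x**2 + 216*x**3 + 1296*x**4 + 7776*x**5 + O(x**6)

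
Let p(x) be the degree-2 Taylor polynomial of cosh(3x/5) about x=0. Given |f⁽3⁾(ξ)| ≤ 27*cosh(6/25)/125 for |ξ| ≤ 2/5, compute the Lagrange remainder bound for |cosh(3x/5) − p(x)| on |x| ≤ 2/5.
36*cosh(6/25)/15625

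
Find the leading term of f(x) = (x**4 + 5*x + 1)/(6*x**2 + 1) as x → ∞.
x**2/6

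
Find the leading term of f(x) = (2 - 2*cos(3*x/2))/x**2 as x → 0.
9/4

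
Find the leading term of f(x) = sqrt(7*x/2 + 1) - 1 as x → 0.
7*x/4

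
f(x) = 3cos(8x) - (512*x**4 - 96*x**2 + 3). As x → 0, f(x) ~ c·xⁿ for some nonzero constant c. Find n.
6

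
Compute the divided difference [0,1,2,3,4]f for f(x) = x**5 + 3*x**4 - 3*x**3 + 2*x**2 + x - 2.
13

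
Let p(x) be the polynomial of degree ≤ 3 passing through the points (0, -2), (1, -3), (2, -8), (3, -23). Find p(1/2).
-19/8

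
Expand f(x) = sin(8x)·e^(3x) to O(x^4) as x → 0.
8*x + 24*x**2 - 148*x**3/3 + O(x**4)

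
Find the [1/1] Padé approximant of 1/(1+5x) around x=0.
1/(5*x + 1)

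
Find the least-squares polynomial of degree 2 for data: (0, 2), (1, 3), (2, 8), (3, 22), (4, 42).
81/35 + (-247/70)x + (47/14)x²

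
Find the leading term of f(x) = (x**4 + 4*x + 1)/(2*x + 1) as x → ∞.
x**3/2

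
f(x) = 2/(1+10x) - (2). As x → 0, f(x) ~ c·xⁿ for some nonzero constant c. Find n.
1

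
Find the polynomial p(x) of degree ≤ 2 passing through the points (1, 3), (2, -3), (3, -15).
-3*x**2 + 3*x + 3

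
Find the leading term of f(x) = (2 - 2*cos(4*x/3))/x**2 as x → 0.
16/9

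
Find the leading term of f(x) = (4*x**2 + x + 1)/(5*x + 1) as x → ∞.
4*x/5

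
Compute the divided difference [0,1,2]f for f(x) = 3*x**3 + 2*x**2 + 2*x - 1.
11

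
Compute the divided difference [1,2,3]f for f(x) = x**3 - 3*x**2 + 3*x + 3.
3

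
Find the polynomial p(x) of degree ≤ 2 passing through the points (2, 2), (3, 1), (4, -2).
-x**2 + 4*x - 2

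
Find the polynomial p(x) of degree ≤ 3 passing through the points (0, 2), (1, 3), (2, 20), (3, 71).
3*x**3 - x**2 - x + 2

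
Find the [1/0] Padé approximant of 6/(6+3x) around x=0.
1 - x/2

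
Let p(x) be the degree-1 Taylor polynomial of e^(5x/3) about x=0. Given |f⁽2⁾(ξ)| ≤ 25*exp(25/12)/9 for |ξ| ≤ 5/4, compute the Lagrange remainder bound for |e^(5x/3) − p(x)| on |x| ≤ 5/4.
625*exp(25/12)/288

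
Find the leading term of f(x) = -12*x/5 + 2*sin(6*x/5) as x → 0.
-72*x**3/125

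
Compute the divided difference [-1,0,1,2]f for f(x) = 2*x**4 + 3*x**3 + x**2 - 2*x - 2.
7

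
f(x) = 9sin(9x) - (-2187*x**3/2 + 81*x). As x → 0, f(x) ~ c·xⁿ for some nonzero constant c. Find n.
5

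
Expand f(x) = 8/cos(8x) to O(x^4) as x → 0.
8 + 256*x**2 + O(x**4)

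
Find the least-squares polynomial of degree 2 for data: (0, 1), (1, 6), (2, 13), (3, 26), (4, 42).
6/5 + (11/5)x + (2)x²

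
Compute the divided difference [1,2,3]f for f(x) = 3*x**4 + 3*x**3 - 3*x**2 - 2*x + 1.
90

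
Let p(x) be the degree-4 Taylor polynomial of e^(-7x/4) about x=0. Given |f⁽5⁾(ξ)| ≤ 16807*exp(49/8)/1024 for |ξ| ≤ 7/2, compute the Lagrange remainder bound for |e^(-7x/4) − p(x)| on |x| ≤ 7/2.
282475249*exp(49/8)/3932160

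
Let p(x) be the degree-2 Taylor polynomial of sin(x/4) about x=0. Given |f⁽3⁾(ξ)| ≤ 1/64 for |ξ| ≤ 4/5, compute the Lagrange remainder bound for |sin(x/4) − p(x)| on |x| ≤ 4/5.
1/750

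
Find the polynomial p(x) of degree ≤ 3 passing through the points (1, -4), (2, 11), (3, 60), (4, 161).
3*x**3 - x**2 - 3*x - 3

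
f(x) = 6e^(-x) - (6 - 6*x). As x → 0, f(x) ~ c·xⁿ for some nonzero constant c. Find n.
2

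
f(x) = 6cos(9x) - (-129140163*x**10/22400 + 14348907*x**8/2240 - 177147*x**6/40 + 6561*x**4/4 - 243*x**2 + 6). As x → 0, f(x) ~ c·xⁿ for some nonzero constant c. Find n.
12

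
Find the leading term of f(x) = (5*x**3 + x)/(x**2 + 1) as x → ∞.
5*x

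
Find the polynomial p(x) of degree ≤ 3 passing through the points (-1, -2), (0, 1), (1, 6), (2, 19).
x**3 + x**2 + 3*x + 1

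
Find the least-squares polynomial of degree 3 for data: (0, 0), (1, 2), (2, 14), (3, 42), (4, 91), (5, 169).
-1/18 + (-467/756)x + (451/252)x² + (55/54)x³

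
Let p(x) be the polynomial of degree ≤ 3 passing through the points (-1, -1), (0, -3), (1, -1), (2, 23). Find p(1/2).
-29/8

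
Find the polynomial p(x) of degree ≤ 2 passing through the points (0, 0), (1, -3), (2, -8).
-x**2 - 2*x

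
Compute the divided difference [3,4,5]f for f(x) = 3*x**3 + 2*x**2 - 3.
38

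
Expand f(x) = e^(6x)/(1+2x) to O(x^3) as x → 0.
1 + 4*x + 10*x**2 + O(x**3)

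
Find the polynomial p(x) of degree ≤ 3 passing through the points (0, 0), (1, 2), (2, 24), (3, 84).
3*x**3 + x**2 - 2*x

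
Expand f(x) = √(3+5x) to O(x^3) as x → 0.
sqrt(3) + 5*sqrt(3)*x/6 - 25*sqrt(3)*x**2/72 + O(x**3)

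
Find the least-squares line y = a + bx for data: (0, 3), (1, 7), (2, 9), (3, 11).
a = 18/5, b = 13/5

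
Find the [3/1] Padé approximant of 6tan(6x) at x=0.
432*x**3 + 36*x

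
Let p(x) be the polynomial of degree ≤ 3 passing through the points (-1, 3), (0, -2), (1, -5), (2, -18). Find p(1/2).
-3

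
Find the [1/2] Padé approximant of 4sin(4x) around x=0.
16*x/(8*x**2/3 + 1)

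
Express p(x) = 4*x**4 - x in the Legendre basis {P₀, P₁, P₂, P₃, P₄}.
(4/5)P₀ - P₁ + (16/7)P₂ + (32/35)P₄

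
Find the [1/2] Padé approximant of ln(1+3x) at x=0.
3*x/(-3*x**2/4 + 3*x/2 + 1)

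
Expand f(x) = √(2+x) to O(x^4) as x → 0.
sqrt(2) + sqrt(2)*x/4 - sqrt(2)*x**2/32 + sqrt(2)*x**3/128 + O(x**4)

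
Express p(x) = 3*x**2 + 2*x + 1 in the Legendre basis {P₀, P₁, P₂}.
(2)P₀ + (2)P₁ + (2)P₂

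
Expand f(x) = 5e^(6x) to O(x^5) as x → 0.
5 + 30*x + 90*x**2 + 180*x**3 + 270*x**4 + O(x**5)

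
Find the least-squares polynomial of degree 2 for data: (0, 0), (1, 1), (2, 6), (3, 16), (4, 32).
1/5 + (-21/10)x + (5/2)x²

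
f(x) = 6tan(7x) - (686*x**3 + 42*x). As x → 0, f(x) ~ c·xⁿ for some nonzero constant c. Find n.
5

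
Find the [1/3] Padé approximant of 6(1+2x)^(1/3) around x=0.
(10*x + 6)/(8*x**3/81 - 2*x**2/9 + x + 1)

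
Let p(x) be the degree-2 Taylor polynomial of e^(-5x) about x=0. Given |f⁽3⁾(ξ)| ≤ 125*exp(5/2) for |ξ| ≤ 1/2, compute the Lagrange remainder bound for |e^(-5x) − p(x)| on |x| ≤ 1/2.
125*exp(5/2)/48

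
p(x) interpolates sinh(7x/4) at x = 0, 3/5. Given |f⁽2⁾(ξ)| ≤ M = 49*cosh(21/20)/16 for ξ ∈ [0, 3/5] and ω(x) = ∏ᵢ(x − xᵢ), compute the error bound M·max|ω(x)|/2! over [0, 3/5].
441*cosh(21/20)/3200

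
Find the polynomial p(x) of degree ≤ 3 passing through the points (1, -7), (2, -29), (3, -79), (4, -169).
-2*x**3 - 2*x**2 - 2*x - 1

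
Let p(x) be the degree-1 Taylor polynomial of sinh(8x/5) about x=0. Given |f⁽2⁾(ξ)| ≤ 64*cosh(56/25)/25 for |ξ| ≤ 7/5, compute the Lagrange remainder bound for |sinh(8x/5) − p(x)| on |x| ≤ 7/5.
1568*cosh(56/25)/625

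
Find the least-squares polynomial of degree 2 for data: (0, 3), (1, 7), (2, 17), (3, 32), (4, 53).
104/35 + (19/14)x + (39/14)x²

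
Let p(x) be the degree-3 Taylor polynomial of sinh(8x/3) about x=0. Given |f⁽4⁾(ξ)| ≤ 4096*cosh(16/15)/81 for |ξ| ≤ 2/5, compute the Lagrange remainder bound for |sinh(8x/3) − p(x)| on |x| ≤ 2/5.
8192*cosh(16/15)/151875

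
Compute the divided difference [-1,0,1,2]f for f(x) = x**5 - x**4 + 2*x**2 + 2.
3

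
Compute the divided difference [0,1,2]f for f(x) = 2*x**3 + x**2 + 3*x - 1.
7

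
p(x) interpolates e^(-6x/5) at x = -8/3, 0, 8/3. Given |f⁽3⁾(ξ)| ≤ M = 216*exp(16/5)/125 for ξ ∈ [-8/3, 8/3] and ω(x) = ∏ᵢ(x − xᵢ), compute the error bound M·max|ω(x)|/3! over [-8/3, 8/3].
4096*sqrt(3)*exp(16/5)/3375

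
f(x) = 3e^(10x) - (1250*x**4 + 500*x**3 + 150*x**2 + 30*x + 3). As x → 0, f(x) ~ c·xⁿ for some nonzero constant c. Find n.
5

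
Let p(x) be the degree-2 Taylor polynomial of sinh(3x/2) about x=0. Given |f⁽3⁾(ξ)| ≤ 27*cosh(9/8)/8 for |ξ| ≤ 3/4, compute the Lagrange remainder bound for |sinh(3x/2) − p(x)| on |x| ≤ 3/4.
243*cosh(9/8)/1024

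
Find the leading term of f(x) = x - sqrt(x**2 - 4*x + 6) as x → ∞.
2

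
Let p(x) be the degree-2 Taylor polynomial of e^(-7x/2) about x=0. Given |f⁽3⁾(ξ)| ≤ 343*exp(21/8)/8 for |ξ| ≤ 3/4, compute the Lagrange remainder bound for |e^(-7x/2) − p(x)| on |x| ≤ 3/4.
3087*exp(21/8)/1024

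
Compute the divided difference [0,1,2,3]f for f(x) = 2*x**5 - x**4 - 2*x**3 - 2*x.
42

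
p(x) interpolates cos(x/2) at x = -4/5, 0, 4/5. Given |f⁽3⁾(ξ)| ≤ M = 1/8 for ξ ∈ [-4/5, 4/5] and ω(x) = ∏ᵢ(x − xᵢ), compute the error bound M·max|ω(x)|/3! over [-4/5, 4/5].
8*sqrt(3)/3375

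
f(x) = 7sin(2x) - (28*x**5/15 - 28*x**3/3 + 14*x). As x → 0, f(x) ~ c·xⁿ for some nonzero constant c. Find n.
7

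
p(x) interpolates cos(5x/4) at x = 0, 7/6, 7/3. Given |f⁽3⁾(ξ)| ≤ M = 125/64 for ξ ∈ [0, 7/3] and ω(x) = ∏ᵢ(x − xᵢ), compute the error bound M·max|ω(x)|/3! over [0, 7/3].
42875*sqrt(3)/373248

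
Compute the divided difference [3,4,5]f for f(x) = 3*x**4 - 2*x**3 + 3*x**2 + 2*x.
270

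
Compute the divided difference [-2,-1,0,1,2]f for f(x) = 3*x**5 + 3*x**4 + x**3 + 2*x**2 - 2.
3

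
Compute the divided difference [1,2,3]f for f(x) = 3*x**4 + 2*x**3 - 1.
87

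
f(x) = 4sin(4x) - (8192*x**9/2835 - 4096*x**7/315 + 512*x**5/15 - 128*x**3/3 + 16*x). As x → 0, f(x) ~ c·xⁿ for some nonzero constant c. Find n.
11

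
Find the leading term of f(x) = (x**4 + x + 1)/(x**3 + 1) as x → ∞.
x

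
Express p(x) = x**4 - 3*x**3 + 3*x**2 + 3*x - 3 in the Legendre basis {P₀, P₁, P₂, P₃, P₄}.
(-9/5)P₀ + (6/5)P₁ + (18/7)P₂ + (-6/5)P₃ + (8/35)P₄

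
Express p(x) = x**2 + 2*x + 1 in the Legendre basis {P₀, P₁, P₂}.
(4/3)P₀ + (2)P₁ + (2/3)P₂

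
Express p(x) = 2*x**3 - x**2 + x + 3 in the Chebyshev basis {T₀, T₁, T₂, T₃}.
(5/2)T₀ + (5/2)T₁ + (-1/2)T₂ + (1/2)T₃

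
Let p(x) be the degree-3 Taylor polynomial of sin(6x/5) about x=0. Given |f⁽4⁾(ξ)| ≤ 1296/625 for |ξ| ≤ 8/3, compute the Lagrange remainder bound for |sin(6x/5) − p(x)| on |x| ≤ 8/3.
8192/1875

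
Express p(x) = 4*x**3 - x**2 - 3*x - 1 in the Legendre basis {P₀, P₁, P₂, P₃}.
(-4/3)P₀ + (-3/5)P₁ + (-2/3)P₂ + (8/5)P₃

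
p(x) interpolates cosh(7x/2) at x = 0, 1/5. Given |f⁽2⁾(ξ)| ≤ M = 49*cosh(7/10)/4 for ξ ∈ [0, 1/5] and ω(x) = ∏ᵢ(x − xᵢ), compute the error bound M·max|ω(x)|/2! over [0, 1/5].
49*cosh(7/10)/800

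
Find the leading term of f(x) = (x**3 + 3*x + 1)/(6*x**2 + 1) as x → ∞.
x/6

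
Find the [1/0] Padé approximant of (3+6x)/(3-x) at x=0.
7*x/3 + 1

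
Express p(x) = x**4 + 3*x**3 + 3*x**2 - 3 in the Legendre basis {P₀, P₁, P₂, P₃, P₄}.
(-9/5)P₀ + (9/5)P₁ + (18/7)P₂ + (6/5)P₃ + (8/35)P₄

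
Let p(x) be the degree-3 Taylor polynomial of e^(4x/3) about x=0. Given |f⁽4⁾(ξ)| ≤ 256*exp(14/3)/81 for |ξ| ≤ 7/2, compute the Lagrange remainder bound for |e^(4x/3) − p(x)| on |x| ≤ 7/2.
4802*exp(14/3)/243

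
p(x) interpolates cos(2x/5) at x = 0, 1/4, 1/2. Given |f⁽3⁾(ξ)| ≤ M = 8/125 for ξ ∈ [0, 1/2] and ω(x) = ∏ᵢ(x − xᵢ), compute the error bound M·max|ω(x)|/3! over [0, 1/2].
sqrt(3)/27000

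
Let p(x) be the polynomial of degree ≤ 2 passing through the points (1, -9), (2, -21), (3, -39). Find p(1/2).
-21/4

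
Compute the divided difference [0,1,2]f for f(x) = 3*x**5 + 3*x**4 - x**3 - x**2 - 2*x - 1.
62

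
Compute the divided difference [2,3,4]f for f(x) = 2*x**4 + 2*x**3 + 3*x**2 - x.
131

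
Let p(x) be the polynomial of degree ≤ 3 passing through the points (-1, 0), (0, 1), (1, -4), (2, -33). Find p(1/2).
3/8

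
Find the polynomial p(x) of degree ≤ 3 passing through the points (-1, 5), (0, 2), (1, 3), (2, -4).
-2*x**3 + 2*x**2 + x + 2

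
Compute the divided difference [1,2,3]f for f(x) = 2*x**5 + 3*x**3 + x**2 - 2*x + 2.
199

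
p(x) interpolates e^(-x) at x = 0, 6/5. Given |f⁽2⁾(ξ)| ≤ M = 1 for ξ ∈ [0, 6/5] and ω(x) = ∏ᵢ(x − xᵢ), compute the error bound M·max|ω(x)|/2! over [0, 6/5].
9/50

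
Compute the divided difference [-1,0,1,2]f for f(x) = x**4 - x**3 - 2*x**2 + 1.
1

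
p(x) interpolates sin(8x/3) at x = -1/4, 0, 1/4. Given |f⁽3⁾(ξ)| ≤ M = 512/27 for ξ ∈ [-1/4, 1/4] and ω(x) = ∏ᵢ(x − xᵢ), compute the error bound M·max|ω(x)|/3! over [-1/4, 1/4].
8*sqrt(3)/729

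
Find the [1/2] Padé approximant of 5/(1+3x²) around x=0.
5/(3*x**2 + 1)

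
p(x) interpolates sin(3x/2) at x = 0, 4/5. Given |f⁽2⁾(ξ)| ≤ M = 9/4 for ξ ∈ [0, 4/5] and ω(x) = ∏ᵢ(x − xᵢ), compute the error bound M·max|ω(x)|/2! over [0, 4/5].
9/50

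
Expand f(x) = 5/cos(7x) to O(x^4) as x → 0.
5 + 245*x**2/2 + O(x**4)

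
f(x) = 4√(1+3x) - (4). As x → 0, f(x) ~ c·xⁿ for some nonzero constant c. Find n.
1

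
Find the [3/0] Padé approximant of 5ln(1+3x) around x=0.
15*x*(6*x**2 - 3*x + 2)/2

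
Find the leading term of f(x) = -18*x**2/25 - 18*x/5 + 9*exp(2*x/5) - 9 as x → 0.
12*x**3/125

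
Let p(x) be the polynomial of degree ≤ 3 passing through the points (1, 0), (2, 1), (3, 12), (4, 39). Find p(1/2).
11/8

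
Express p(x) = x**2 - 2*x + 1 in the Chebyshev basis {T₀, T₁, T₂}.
(3/2)T₀ + (-2)T₁ + (1/2)T₂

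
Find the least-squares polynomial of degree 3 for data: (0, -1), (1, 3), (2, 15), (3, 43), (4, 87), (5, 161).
-71/63 + (457/189)x + (113/126)x² + (55/54)x³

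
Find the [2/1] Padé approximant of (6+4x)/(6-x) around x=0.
(2*x/3 + 1)/(1 - x/6)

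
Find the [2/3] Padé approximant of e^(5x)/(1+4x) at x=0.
(925*x**2/388 + 250*x/97 + 1)/(8675*x**3/1164 - 2985*x**2/388 + 153*x/97 + 1)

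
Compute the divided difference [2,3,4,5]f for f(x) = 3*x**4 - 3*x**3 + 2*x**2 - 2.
39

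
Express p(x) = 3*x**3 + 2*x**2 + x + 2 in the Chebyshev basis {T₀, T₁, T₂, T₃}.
(3)T₀ + (13/4)T₁ + T₂ + (3/4)T₃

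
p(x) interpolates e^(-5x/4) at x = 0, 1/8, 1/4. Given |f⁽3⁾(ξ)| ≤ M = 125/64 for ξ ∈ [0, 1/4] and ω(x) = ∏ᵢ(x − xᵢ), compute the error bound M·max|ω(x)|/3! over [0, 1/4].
125*sqrt(3)/884736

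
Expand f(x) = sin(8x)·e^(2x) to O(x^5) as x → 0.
8*x + 16*x**2 - 208*x**3/3 - 160*x**4 + O(x**5)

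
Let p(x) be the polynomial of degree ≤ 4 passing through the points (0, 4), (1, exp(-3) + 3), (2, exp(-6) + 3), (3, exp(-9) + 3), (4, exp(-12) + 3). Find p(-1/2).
(-420*exp(9) - 180*exp(3) + 35 + 378*exp(6) + 699*exp(12))*exp(-12)/128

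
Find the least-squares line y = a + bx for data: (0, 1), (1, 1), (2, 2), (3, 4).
a = 1/2, b = 1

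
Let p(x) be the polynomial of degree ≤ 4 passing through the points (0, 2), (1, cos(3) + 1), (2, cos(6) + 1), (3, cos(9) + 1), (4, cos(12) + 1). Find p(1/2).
35*cos(3)/32 - 35*cos(6)/64 + 7*cos(9)/32 - 5*cos(12)/128 + 163/128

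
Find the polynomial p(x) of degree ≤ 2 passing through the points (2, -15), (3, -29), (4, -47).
-2*x**2 - 4*x + 1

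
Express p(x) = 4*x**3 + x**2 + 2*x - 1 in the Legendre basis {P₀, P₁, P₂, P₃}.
(-2/3)P₀ + (22/5)P₁ + (2/3)P₂ + (8/5)P₃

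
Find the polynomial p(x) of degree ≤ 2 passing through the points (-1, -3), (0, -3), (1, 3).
3*x**2 + 3*x - 3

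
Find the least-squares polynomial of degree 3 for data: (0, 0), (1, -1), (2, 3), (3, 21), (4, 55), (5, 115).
1/42 + (-535/252)x + (-5/42)x² + (37/36)x³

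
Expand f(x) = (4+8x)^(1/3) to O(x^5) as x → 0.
2**(2/3) + 2*2**(2/3)*x/3 - 4*2**(2/3)*x**2/9 + 40*2**(2/3)*x**3/81 - 160*2**(2/3)*x**4/243 + O(x**5)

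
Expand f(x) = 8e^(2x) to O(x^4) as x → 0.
8 + 16*x + 16*x**2 + 32*x**3/3 + O(x**4)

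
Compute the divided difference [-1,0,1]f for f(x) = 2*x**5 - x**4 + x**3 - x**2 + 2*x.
-2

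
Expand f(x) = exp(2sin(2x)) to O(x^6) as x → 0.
1 + 4*x + 8*x**2 + 8*x**3 - 184*x**5/15 + O(x**6)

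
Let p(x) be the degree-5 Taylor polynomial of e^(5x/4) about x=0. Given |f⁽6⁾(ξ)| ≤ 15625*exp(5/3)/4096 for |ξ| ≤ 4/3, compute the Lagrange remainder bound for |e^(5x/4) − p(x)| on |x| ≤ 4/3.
3125*exp(5/3)/104976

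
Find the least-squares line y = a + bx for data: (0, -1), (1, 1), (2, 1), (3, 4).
a = -1, b = 3/2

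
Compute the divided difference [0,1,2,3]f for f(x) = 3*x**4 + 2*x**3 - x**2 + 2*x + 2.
20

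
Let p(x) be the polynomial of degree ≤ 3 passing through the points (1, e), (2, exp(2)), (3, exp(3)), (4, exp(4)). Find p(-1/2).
e*(-35*exp(3) - 189*e + 105 + 135*exp(2))/16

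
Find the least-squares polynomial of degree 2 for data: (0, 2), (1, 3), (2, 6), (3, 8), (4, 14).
73/35 + (23/70)x + (9/14)x²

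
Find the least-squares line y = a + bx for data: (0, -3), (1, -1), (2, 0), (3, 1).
a = -27/10, b = 13/10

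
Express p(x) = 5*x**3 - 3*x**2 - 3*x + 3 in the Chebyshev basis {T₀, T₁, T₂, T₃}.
(3/2)T₀ + (3/4)T₁ + (-3/2)T₂ + (5/4)T₃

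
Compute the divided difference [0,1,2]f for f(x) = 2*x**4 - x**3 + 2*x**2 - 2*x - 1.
13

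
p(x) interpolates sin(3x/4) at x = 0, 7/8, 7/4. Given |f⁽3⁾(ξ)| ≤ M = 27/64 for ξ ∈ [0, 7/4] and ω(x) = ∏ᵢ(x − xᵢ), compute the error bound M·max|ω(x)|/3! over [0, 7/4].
343*sqrt(3)/32768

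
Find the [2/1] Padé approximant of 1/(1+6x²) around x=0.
1 - 6*x**2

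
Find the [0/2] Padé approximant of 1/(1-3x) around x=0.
1/(1 - 3*x)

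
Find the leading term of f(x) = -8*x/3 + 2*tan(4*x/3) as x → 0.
128*x**3/81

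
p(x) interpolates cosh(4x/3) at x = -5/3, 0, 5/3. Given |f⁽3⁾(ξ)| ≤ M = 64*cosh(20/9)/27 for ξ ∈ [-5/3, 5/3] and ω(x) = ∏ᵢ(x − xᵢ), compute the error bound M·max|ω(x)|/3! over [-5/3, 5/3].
8000*sqrt(3)*cosh(20/9)/19683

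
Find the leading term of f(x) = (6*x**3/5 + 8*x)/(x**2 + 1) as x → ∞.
6*x/5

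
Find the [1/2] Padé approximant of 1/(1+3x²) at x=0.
1/(3*x**2 + 1)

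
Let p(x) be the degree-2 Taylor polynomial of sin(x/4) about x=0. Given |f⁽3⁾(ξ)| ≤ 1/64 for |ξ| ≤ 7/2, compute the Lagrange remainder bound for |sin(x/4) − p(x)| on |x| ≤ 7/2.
343/3072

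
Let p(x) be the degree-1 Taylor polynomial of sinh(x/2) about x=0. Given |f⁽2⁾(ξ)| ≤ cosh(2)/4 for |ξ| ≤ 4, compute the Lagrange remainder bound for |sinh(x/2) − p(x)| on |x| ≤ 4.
2*cosh(2)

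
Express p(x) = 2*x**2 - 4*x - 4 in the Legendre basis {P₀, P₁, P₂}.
(-10/3)P₀ + (-4)P₁ + (4/3)P₂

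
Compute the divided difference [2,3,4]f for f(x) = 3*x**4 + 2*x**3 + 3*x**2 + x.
186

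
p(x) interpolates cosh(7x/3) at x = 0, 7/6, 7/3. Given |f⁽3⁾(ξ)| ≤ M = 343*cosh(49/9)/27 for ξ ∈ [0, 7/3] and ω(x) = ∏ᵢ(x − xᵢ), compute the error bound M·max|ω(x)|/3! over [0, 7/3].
117649*sqrt(3)*cosh(49/9)/157464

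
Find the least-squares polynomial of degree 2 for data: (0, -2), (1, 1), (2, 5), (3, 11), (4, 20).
-9/5 + (7/5)x + x²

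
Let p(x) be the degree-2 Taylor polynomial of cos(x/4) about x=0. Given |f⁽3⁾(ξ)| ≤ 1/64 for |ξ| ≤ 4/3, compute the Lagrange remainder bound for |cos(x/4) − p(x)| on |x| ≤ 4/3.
1/162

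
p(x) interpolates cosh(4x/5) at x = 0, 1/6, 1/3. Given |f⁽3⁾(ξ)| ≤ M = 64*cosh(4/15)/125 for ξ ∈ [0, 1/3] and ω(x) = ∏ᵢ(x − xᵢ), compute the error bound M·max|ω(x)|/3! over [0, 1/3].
8*sqrt(3)*cosh(4/15)/91125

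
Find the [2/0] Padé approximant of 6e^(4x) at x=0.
48*x**2 + 24*x + 6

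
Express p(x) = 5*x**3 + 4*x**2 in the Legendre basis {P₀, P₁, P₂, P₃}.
(4/3)P₀ + (3)P₁ + (8/3)P₂ + (2)P₃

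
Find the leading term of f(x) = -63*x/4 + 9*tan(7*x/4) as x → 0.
1029*x**3/64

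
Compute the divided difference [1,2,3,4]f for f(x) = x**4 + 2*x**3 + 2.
12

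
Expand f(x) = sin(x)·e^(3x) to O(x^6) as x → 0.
x + 3*x**2 + 13*x**3/3 + 4*x**4 + 79*x**5/30 + O(x**6)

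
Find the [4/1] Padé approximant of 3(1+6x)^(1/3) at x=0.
(16*x**4 - 64*x**3/5 + 72*x**2/5 + 96*x/5 + 3)/(22*x/5 + 1)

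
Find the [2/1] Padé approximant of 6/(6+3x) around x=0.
1/(x/2 + 1)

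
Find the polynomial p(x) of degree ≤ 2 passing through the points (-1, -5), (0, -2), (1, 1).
3*x - 2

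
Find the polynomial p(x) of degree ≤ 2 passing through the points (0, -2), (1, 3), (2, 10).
x**2 + 4*x - 2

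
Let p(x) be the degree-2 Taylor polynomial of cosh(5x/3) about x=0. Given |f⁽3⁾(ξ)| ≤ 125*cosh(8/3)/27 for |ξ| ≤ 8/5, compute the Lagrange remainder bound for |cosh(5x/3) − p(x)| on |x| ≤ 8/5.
256*cosh(8/3)/81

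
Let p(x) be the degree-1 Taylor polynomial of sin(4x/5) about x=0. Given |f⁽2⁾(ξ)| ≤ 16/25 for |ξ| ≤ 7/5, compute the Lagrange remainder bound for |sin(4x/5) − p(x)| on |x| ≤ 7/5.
392/625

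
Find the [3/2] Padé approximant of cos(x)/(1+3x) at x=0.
(103*x**3/68 - 103*x**2/204 - 3*x + 1)/(1 - 1837*x**2/204)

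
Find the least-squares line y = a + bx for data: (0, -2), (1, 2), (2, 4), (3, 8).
a = -9/5, b = 16/5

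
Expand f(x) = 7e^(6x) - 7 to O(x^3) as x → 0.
42*x + 126*x**2 + O(x**3)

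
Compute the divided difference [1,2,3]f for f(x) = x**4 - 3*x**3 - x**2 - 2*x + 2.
6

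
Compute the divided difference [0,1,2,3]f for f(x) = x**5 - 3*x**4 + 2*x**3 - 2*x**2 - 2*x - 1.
9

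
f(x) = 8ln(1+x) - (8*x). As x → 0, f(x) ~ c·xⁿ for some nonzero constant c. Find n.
2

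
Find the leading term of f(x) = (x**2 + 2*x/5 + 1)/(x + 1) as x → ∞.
x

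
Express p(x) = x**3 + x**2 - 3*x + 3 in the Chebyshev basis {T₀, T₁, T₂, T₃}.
(7/2)T₀ + (-9/4)T₁ + (1/2)T₂ + (1/4)T₃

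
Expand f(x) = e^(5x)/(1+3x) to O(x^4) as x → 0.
1 + 2*x + 13*x**2/2 + 4*x**3/3 + O(x**4)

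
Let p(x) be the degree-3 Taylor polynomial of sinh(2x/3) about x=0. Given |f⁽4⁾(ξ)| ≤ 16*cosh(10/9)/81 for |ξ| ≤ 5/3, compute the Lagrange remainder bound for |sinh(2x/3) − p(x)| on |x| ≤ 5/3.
1250*cosh(10/9)/19683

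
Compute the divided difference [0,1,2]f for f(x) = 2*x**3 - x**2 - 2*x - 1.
5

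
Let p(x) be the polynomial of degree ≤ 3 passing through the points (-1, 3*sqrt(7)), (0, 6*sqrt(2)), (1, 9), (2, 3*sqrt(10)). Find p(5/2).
-315/16 - 15*sqrt(7)/16 + 63*sqrt(2)/8 + 105*sqrt(10)/16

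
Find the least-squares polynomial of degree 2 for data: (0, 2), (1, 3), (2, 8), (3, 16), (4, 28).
69/35 + (-9/14)x + (25/14)x²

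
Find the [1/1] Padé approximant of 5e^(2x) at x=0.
(5*x + 5)/(1 - x)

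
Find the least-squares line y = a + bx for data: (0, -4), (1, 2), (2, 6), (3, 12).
a = -19/5, b = 26/5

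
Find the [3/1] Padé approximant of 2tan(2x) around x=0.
16*x**3/3 + 4*x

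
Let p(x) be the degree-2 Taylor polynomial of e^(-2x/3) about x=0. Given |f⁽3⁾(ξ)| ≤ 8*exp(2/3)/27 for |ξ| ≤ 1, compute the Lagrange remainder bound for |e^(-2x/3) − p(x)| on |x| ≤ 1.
4*exp(2/3)/81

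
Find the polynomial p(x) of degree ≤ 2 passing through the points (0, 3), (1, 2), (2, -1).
3 - x**2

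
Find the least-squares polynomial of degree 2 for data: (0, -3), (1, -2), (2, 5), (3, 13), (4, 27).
-22/7 + (-3/14)x + (27/14)x²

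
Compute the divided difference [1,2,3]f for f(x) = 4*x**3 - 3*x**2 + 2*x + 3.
21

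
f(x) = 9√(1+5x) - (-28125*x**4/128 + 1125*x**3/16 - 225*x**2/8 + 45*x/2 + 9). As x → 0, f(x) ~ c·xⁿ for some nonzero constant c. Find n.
5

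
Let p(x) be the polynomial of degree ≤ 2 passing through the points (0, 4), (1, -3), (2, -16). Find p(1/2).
5/4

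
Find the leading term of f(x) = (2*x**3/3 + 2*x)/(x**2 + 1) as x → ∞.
2*x/3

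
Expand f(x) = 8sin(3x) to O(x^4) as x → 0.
24*x - 36*x**3 + O(x**4)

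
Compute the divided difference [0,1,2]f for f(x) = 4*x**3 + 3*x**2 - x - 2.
15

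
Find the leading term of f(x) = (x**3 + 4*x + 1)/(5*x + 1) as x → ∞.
x**2/5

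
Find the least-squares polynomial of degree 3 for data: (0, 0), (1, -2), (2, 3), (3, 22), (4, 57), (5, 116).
1/126 + (-457/108)x + (80/63)x² + (91/108)x³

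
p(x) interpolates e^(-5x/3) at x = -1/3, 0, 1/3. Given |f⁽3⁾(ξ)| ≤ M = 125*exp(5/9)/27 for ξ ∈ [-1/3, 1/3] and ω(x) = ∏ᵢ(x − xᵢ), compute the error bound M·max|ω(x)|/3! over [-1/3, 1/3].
125*sqrt(3)*exp(5/9)/19683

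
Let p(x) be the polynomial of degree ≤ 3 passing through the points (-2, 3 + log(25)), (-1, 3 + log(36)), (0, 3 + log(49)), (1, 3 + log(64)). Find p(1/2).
3 + log(14*2**(1/4)*3**(3/8)*5**(1/8)*7**(7/8)/3)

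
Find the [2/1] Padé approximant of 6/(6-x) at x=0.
1/(1 - x/6)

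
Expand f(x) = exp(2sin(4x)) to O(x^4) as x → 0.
1 + 8*x + 32*x**2 + 64*x**3 + O(x**4)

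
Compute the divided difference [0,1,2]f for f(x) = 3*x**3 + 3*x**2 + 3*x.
12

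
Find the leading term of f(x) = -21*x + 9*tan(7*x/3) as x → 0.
343*x**3/9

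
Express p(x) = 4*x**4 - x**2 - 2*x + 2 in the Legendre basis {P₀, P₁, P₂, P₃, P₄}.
(37/15)P₀ + (-2)P₁ + (34/21)P₂ + (32/35)P₄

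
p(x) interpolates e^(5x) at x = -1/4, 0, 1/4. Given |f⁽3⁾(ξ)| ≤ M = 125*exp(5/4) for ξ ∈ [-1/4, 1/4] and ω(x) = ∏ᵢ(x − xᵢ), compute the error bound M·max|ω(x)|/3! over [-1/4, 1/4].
125*sqrt(3)*exp(5/4)/1728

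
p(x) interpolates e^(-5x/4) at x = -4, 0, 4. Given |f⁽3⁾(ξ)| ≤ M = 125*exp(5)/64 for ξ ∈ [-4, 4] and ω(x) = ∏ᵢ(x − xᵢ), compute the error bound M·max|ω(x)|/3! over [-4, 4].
125*sqrt(3)*exp(5)/27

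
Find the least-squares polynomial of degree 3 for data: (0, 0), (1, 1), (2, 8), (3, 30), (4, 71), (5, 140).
5/126 + (-299/756)x + (1/36)x² + (61/54)x³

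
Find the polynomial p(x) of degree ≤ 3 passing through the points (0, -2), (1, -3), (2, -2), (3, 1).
x**2 - 2*x - 2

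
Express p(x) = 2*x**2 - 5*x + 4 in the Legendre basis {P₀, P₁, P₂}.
(14/3)P₀ + (-5)P₁ + (4/3)P₂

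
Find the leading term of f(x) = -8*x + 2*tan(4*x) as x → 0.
128*x**3/3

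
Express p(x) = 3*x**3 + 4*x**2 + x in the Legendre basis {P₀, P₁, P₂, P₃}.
(4/3)P₀ + (14/5)P₁ + (8/3)P₂ + (6/5)P₃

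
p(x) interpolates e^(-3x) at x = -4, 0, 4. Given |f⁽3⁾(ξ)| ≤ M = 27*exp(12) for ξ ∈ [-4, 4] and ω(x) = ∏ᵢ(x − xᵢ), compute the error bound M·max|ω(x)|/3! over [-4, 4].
64*sqrt(3)*exp(12)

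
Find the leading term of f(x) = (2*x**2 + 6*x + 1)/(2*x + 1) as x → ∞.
x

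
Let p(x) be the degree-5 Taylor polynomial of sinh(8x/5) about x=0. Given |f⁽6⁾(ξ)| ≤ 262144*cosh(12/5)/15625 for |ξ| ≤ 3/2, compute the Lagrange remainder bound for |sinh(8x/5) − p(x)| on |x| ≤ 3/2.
20736*cosh(12/5)/78125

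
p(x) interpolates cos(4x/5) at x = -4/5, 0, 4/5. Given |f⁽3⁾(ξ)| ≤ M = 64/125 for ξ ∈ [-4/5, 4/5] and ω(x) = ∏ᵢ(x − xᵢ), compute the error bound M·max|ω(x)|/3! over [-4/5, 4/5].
4096*sqrt(3)/421875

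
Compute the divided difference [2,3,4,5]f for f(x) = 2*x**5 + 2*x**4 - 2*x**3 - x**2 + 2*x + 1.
276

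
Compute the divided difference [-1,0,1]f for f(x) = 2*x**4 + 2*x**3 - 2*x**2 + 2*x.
0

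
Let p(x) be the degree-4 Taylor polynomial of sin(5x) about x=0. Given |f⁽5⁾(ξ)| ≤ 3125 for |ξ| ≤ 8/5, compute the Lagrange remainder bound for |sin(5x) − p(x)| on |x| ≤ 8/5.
4096/15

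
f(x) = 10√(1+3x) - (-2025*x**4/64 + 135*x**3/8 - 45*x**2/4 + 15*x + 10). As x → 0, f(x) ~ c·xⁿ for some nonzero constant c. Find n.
5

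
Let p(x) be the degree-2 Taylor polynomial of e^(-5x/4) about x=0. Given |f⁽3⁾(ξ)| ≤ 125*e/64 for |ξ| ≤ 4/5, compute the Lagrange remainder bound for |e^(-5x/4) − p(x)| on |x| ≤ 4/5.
e/6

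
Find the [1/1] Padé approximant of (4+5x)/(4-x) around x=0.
(5*x/4 + 1)/(1 - x/4)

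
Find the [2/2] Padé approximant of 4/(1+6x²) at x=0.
4/(6*x**2 + 1)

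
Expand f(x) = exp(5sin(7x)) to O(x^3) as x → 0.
1 + 35*x + 1225*x**2/2 + O(x**3)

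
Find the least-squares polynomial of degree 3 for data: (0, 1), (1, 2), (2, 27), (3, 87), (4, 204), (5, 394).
95/126 + (-1973/756)x + (233/126)x² + (311/108)x³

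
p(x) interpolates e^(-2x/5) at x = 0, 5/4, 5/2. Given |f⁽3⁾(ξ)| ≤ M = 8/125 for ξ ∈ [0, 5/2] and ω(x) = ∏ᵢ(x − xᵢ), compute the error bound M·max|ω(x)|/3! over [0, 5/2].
sqrt(3)/216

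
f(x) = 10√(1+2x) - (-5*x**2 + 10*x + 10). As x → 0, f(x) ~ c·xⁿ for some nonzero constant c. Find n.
3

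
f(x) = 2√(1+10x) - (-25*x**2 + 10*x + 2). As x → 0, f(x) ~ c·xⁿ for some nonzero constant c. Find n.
3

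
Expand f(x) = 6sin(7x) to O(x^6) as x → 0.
42*x - 343*x**3 + 16807*x**5/20 + O(x**6)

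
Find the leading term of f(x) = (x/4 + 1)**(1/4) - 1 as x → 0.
x/16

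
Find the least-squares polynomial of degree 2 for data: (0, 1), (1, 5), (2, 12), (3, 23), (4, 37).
36/35 + (15/7)x + (12/7)x²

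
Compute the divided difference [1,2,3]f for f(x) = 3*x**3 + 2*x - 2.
18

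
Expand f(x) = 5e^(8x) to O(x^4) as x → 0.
5 + 40*x + 160*x**2 + 1280*x**3/3 + O(x**4)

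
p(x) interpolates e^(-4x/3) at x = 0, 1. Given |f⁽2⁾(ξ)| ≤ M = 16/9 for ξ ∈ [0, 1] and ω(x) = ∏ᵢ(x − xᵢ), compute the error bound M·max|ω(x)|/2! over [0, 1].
2/9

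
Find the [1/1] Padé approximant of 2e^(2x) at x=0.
(2*x + 2)/(1 - x)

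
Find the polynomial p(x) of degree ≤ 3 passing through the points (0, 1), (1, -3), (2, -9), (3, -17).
-x**2 - 3*x + 1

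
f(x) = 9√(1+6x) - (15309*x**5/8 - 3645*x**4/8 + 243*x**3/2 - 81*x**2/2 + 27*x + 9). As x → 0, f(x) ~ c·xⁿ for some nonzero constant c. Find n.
6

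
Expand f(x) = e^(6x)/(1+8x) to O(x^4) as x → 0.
1 - 2*x + 34*x**2 - 236*x**3 + O(x**4)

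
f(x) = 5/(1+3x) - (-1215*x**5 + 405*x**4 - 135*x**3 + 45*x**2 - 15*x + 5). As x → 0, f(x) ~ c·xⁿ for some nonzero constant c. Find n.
6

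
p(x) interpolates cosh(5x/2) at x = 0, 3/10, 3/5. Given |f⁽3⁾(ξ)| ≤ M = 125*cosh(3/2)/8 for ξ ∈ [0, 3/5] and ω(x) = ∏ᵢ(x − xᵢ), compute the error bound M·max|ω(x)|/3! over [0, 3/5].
sqrt(3)*cosh(3/2)/64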